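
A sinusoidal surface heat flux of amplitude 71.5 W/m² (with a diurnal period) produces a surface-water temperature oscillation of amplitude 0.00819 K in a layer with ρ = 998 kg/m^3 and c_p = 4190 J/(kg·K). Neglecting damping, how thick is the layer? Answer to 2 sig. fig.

ω = 2π / 86400 s = 7.27×10^-5 s⁻¹.
Required C = F₀ / (A ω) = 71.5 / (0.00819 × 7.27×10^-5) = 1.20×10^8 J/(m²·K).
D = C / (ρ c_p) = 1.20×10^8 / (998 × 4190) = 28.7 m.

29 m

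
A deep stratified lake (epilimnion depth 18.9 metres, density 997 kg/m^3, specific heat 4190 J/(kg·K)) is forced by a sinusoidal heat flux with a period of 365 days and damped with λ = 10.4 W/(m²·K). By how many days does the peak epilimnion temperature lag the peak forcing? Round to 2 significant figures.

Areal heat capacity C = ρ c_p D = 997 × 4190 × 18.9 = 7.90×10^7 J/(m^2 K).
ω = 2π / 3.15×10^7 s = 1.99×10^-7 s⁻¹.
Phase lag φ = arctan(Cω/λ) = arctan(15.7/10.4) = 0.987 rad.
Time lag = φ / ω = 0.987 / 1.99×10^-7 = 4.95×10^6 s = 57.3 days.

57 days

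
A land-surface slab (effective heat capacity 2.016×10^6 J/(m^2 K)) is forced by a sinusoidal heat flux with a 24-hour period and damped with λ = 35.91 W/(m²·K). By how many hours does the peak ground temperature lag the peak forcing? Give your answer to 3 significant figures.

Areal heat capacity C = 2.016×10^6 J/(m^2 K) (given).
ω = 2π / 86400 s = 7.27×10^-5 s⁻¹.
Phase lag φ = arctan(Cω/λ) = arctan(147/35.91) = 1.33 rad.
Time lag = φ / ω = 1.33 / 7.27×10^-5 = 18300 s = 5.08 hours.

5.08 hours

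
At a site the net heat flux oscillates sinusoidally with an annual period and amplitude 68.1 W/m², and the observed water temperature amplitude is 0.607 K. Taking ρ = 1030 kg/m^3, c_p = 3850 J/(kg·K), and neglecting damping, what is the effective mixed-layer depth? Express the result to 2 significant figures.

140 m

ω = 2π / 3.15×10^7 s = 1.99×10^-7 s⁻¹.
Required C = F₀ / (A ω) = 68.1 / (0.607 × 1.99×10^-7) = 5.63×10^8 J/(m²·K).
D = C / (ρ c_p) = 5.63×10^8 / (1030 × 3850) = 142 m.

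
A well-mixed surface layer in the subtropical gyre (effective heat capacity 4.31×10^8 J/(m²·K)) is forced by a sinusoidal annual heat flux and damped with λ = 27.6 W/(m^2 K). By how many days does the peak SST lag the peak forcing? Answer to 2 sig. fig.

73 days

Areal heat capacity C = 4.31×10^8 J/(m²·K) (given).
ω = 2π / 3.15×10^7 s = 1.99×10^-7 s⁻¹.
Phase lag φ = arctan(Cω/λ) = arctan(85.9/27.6) = 1.26 rad.
Time lag = φ / ω = 1.26 / 1.99×10^-7 = 6.32×10^6 s = 73.2 days.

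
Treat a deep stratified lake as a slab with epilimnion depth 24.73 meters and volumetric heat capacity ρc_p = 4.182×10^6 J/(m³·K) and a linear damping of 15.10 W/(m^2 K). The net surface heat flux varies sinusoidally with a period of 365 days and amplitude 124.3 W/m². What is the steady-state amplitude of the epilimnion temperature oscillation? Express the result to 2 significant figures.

Areal heat capacity C = ρc_p × D = 4.182×10^6 × 24.73 = 1.03×10^8 J m⁻² K⁻¹.
Angular frequency ω = 2π / T = 2π / 3.15×10^7 s = 1.99×10^-7 s⁻¹.
√((Cω)² + λ²) = √((20.6)² + 15.10²) = 25.5 W/(m²·K).
Amplitude A = F₀ / √((Cω)²+λ²) = 124.3 / 25.5 = 4.87 K.

4.9 K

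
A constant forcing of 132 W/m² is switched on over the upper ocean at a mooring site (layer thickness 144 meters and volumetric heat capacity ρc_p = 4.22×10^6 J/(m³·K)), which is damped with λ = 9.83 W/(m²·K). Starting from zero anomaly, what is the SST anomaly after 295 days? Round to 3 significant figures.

4.54 K

Areal heat capacity C = ρc_p × D = 4.22×10^6 × 144 = 6.08×10^8 J/(m²·K).
τ = C / λ = 6.08×10^8 / 9.83 = 6.18×10^7 s.
Equilibrium anomaly ΔT_eq = F / λ = 132 / 9.83 = 13.4 K.
t = 295 days = 2.55×10^7 s, so t/τ = 0.412.
ΔT(t) = ΔT_eq (1 − e^(−t/τ)) = 13.4 × (1 − e^−0.412) = 4.54 K.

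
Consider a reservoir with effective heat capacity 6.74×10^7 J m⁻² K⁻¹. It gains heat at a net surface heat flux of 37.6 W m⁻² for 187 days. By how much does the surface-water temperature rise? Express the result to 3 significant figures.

Areal heat capacity C = 6.74×10^7 J m⁻² K⁻¹ (given).
Net heat input Q = F Δt = 37.6 × (187 days × 86400 s/day) = 6.07×10^8 J/m².
ΔT = Q / C = 6.07×10^8 / 6.74×10^7 = 9.01 K.

9.01 K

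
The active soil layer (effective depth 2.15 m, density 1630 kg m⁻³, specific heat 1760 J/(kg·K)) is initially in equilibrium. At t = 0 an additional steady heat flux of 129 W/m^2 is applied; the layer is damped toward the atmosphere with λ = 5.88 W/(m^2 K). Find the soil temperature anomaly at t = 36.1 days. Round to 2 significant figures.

Areal heat capacity C = ρ c_p D = 1630 × 1760 × 2.15 = 6.17×10^6 J/(m^2 K).
τ = C / λ = 6.17×10^6 / 5.88 = 1.05×10^6 s.
Equilibrium anomaly ΔT_eq = F / λ = 129 / 5.88 = 21.9 K.
t = 36.1 days = 3.12×10^6 s, so t/τ = 2.97.
ΔT(t) = ΔT_eq (1 − e^(−t/τ)) = 21.9 × (1 − e^−2.97) = 20.8 K.

21 K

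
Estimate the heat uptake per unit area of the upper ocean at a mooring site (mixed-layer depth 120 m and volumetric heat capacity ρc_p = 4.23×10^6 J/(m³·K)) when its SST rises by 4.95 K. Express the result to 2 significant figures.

Areal heat capacity C = ρc_p × D = 4.23×10^6 × 120 = 5.08×10^8 J m⁻² K⁻¹.
ΔQ = C ΔT = 5.08×10^8 × 4.95 = 2.51×10^9 J/m².

2.5×10^9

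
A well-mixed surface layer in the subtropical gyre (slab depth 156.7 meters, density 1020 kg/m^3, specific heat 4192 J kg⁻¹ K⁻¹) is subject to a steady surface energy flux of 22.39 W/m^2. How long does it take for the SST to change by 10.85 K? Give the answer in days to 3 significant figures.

Areal heat capacity C = ρ c_p D = 1020 × 4192 × 156.7 = 6.70×10^8 J/(m^2 K).
Time required: Δt = C ΔT / F = 6.70×10^8 × 10.85 / 22.39 = 3.25×10^8 s.
In days: 3.25×10^8 s / (86400 s/day) = 3760 days.

3760 days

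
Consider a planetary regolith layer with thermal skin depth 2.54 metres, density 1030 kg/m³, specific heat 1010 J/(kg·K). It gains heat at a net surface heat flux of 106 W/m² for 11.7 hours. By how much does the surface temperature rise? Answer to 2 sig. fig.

1.7 K

Areal heat capacity C = ρ c_p D = 1030 × 1010 × 2.54 = 2.64×10^6 J m⁻² K⁻¹.
Net heat input Q = F Δt = 106 × (11.7 hours × 3600 s/hour) = 4.46×10^6 J/m².
ΔT = Q / C = 4.46×10^6 / 2.64×10^6 = 1.69 K.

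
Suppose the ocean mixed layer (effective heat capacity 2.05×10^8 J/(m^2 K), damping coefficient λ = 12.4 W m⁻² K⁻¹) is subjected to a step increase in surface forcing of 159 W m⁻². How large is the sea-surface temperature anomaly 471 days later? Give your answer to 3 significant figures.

11.7 K

Areal heat capacity C = 2.05×10^8 J/(m^2 K) (given).
τ = C / λ = 2.05×10^8 / 12.4 = 1.65×10^7 s.
Equilibrium anomaly ΔT_eq = F / λ = 159 / 12.4 = 12.8 K.
t = 471 days = 4.07×10^7 s, so t/τ = 2.46.
ΔT(t) = ΔT_eq (1 − e^(−t/τ)) = 12.8 × (1 − e^−2.46) = 11.7 K.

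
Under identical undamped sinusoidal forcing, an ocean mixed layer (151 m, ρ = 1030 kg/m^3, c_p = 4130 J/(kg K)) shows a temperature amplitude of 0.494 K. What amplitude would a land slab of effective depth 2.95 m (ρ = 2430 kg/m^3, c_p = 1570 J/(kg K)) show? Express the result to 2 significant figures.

C_ocean = 6.42×10^8 J/(m²·K); C_land = 1.13×10^7 J/(m²·K).
A ∝ 1/C ⇒ A_land = A_ocean × C_ocean/C_land = 0.494 × 57.1 = 28.2 K.

28 K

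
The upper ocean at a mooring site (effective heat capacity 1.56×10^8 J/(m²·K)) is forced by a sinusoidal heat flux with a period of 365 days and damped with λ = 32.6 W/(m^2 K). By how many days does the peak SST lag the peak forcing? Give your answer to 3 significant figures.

44.2 days

Areal heat capacity C = 1.56×10^8 J/(m²·K) (given).
ω = 2π / 3.15×10^7 s = 1.99×10^-7 s⁻¹.
Phase lag φ = arctan(Cω/λ) = arctan(31.1/32.6) = 0.762 rad.
Time lag = φ / ω = 0.762 / 1.99×10^-7 = 3.82×10^6 s = 44.2 days.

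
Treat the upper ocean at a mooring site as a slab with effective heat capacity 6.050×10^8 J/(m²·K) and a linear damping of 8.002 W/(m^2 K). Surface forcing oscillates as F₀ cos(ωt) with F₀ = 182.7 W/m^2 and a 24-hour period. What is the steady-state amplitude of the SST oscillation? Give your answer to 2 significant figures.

0.0042 K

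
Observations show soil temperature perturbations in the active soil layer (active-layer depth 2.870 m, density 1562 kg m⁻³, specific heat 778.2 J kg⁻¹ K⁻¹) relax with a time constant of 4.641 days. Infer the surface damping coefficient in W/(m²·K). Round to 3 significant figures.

8.70

Areal heat capacity C = ρ c_p D = 1562 × 778.2 × 2.870 = 3.49×10^6 J m⁻² K⁻¹.
τ = 4.641 days = 4.01×10^5 s.
λ = C / τ = 3.49×10^6 / 4.01×10^5 = 8.70 W/(m²·K).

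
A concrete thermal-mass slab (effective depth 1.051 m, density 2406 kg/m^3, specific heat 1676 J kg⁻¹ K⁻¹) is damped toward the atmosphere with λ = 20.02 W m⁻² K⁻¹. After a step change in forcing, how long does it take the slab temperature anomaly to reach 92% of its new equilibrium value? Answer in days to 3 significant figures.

6.19 days

Areal heat capacity C = ρ c_p D = 2406 × 1676 × 1.051 = 4.24×10^6 J/(m^2 K).
τ = C / λ = 4.24×10^6 / 20.02 = 2.12×10^5 s.
Fraction reached: 1 − e^(−t/τ) = 0.92 ⇒ t = −τ ln(1 − 0.92) = τ × 2.53.
t = 5.35×10^5 s = 6.19 days.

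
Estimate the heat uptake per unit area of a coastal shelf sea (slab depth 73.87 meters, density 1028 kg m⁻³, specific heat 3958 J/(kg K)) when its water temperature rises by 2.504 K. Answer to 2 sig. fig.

7.5×10^8

Areal heat capacity C = ρ c_p D = 1028 × 3958 × 73.87 = 3.01×10^8 J m⁻² K⁻¹.
ΔQ = C ΔT = 3.01×10^8 × 2.504 = 7.53×10^8 J/m².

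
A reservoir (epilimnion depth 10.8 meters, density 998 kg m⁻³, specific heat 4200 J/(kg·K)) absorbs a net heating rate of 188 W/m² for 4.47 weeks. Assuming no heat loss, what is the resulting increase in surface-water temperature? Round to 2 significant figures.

Areal heat capacity C = ρ c_p D = 998 × 4200 × 10.8 = 4.53×10^7 J/(m^2 K).
Net heat input Q = F Δt = 188 × (4.47 weeks × 6.048×10^5 s/week) = 5.08×10^8 J/m².
ΔT = Q / C = 5.08×10^8 / 4.53×10^7 = 11.2 K.

11 K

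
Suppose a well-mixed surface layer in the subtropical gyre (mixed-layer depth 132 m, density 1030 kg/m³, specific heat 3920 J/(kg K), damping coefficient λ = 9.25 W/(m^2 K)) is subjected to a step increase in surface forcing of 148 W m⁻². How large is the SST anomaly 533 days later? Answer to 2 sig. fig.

8.8 K

Areal heat capacity C = ρ c_p D = 1030 × 3920 × 132 = 5.33×10^8 J/(m^2 K).
τ = C / λ = 5.33×10^8 / 9.25 = 5.76×10^7 s.
Equilibrium anomaly ΔT_eq = F / λ = 148 / 9.25 = 16.0 K.
t = 533 days = 4.61×10^7 s, so t/τ = 0.799.
ΔT(t) = ΔT_eq (1 − e^(−t/τ)) = 16.0 × (1 − e^−0.799) = 8.81 K.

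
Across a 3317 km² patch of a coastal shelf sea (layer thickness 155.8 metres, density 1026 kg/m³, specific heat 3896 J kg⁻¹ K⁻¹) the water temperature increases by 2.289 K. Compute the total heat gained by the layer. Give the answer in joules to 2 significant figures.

Areal heat capacity C = ρ c_p D = 1026 × 3896 × 155.8 = 6.23×10^8 J m⁻² K⁻¹.
Heat per unit area: q = C ΔT = 6.23×10^8 × 2.289 = 1.43×10^9 J/m².
Total heat: Q = q × A = 1.43×10^9 × (3317 × 10⁶ m²) = 4.73×10^18 J.

4.7×10^18 J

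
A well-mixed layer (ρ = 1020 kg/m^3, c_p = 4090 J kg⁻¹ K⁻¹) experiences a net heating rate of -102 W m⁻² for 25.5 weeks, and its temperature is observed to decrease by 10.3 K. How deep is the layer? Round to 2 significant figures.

37 m

Heat input Q = F Δt = -102 × 1.54×10^7 s = -1.57×10^9 J/m².
Required areal heat capacity C = Q / ΔT = 1.53×10^8 J/(m²·K).
Depth D = C / (ρ c_p) = 1.53×10^8 / (1020 × 4090) = 36.6 m.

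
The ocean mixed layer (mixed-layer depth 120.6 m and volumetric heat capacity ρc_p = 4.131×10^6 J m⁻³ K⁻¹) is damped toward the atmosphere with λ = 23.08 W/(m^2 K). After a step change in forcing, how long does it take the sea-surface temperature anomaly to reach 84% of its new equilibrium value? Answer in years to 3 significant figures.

Areal heat capacity C = ρc_p × D = 4.131×10^6 × 120.6 = 4.98×10^8 J/(m^2 K).
τ = C / λ = 4.98×10^8 / 23.08 = 2.16×10^7 s.
Fraction reached: 1 − e^(−t/τ) = 0.84 ⇒ t = −τ ln(1 − 0.84) = τ × 1.83.
t = 3.96×10^7 s = 1.25 years.

1.25 years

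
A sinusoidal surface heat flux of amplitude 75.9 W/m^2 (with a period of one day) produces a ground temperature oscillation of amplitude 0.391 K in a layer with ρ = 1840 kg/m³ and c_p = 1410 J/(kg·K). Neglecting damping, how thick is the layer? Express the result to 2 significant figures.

ω = 2π / 86400 s = 7.27×10^-5 s⁻¹.
Required C = F₀ / (A ω) = 75.9 / (0.391 × 7.27×10^-5) = 2.67×10^6 J/(m²·K).
D = C / (ρ c_p) = 2.67×10^6 / (1840 × 1410) = 1.03 m.

1.0 m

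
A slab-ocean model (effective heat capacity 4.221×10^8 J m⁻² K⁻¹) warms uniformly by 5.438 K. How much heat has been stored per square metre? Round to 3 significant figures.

2.30×10^9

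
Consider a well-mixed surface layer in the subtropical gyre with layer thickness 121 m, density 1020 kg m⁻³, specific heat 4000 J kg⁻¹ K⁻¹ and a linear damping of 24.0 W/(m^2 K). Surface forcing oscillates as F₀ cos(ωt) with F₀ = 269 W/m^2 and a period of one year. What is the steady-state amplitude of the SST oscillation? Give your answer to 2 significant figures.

Areal heat capacity C = ρ c_p D = 1020 × 4000 × 121 = 4.94×10^8 J/(m²·K).
Angular frequency ω = 2π / T = 2π / 3.15×10^7 s = 1.99×10^-7 s⁻¹.
√((Cω)² + λ²) = √((98.4)² + 24.0²) = 101 W/(m²·K).
Amplitude A = F₀ / √((Cω)²+λ²) = 269 / 101 = 2.66 K.

2.7 K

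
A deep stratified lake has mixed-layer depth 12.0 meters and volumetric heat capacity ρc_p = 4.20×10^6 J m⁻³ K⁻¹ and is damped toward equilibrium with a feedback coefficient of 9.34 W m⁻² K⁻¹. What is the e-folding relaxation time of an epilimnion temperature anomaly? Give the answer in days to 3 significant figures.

Areal heat capacity C = ρc_p × D = 4.20×10^6 × 12.0 = 5.04×10^7 J/(m²·K).
Relaxation time τ = C / λ = 5.04×10^7 / 9.34 = 5.40×10^6 s.
In days: 5.40×10^6 s / (86400 s/day) = 62.5 days.

62.5 days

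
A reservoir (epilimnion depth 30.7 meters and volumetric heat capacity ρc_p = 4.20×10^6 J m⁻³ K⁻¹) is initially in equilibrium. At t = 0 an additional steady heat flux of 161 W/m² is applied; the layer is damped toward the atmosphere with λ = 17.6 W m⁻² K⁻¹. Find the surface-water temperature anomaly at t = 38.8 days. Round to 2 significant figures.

Areal heat capacity C = ρc_p × D = 4.20×10^6 × 30.7 = 1.29×10^8 J m⁻² K⁻¹.
τ = C / λ = 1.29×10^8 / 17.6 = 7.33×10^6 s.
Equilibrium anomaly ΔT_eq = F / λ = 161 / 17.6 = 9.15 K.
t = 38.8 days = 3.35×10^6 s, so t/τ = 0.458.
ΔT(t) = ΔT_eq (1 − e^(−t/τ)) = 9.15 × (1 − e^−0.458) = 3.36 K.

3.4 K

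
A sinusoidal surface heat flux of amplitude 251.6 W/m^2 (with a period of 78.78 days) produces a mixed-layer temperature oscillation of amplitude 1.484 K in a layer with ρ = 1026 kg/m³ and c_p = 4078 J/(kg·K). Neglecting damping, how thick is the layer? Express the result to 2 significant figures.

44 m

ω = 2π / 6.81×10^6 s = 9.23×10^-7 s⁻¹.
Required C = F₀ / (A ω) = 251.6 / (1.484 × 9.23×10^-7) = 1.84×10^8 J/(m²·K).
D = C / (ρ c_p) = 1.84×10^8 / (1026 × 4078) = 43.9 m.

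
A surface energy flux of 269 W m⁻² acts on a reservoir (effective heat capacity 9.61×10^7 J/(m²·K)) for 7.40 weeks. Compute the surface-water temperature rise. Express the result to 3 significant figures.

12.5 K

Areal heat capacity C = 9.61×10^7 J/(m²·K) (given).
Net heat input Q = F Δt = 269 × (7.40 weeks × 6.048×10^5 s/week) = 1.20×10^9 J/m².
ΔT = Q / C = 1.20×10^9 / 9.61×10^7 = 12.5 K.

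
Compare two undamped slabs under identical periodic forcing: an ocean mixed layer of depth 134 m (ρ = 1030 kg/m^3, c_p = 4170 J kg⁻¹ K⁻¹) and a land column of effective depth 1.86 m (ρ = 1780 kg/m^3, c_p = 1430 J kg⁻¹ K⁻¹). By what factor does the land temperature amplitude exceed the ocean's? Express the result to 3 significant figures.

122

C_ocean = 1030 × 4170 × 134 = 5.76×10^8 J/(m²·K).
C_land = 1780 × 1430 × 1.86 = 4.73×10^6 J/(m²·K).
Undamped amplitude ∝ 1/C, so A_land/A_ocean = C_ocean/C_land = 122.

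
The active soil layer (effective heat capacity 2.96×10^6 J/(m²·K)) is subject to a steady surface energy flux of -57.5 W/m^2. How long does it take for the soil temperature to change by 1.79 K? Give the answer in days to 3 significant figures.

1.07 days

Areal heat capacity C = 2.96×10^6 J/(m²·K) (given).
Time required: Δt = C ΔT / F = 2.96×10^6 × -1.79 / -57.5 = 92100 s.
In days: 92100 s / (86400 s/day) = 1.07 days.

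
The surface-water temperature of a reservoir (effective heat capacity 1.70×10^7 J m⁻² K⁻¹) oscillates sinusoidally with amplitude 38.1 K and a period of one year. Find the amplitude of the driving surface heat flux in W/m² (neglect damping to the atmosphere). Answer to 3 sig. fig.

Areal heat capacity C = 1.70×10^7 J m⁻² K⁻¹ (given).
ω = 2π / 3.15×10^7 s = 1.99×10^-7 s⁻¹.
Cω = 1.70×10^7 × 1.99×10^-7 = 3.39 W/(m²·K).
F₀ = A × Cω = 38.1 × 3.39 = 129 W/m².

129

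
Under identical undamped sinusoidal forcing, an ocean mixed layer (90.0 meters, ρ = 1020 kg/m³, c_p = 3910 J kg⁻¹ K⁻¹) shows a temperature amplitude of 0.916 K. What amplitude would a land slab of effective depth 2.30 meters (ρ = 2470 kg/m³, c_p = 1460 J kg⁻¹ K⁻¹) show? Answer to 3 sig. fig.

39.6 K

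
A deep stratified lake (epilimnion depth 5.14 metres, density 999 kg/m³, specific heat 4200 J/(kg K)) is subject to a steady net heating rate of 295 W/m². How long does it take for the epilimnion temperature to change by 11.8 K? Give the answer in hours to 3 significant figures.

240 hours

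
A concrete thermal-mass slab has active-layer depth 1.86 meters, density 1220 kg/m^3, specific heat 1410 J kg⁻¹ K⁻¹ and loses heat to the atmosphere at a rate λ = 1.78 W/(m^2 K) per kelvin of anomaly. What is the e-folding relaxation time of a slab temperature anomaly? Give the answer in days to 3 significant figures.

Areal heat capacity C = ρ c_p D = 1220 × 1410 × 1.86 = 3.20×10^6 J m⁻² K⁻¹.
Relaxation time τ = C / λ = 3.20×10^6 / 1.78 = 1.80×10^6 s.
In days: 1.80×10^6 s / (86400 s/day) = 20.8 days.

20.8 days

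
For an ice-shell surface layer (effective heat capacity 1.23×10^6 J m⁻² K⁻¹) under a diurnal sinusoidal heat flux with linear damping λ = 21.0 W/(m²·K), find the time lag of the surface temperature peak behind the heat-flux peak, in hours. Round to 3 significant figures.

5.12 hours

Areal heat capacity C = 1.23×10^6 J m⁻² K⁻¹ (given).
ω = 2π / 86400 s = 7.27×10^-5 s⁻¹.
Phase lag φ = arctan(Cω/λ) = arctan(89.4/21.0) = 1.34 rad.
Time lag = φ / ω = 1.34 / 7.27×10^-5 = 18400 s = 5.12 hours.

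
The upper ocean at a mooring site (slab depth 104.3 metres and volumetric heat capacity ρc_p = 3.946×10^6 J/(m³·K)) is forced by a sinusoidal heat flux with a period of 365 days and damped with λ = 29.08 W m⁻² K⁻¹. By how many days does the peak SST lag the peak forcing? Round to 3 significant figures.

71.5 days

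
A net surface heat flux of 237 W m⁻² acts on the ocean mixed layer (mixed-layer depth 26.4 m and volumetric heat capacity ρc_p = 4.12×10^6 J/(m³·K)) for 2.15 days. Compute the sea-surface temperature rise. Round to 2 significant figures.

Areal heat capacity C = ρc_p × D = 4.12×10^6 × 26.4 = 1.09×10^8 J/(m^2 K).
Net heat input Q = F Δt = 237 × (2.15 days × 86400 s/day) = 4.40×10^7 J/m².
ΔT = Q / C = 4.40×10^7 / 1.09×10^8 = 0.405 K.

0.40 K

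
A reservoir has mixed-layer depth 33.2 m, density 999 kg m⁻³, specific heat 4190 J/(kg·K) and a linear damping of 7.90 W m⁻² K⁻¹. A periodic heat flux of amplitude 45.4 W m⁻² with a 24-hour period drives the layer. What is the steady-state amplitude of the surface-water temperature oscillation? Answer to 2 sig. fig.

0.0045 K

Areal heat capacity C = ρ c_p D = 999 × 4190 × 33.2 = 1.39×10^8 J m⁻² K⁻¹.
Angular frequency ω = 2π / T = 2π / 86400 s = 7.27×10^-5 s⁻¹.
√((Cω)² + λ²) = √((10100)² + 7.90²) = 10100 W/(m²·K).
Amplitude A = F₀ / √((Cω)²+λ²) = 45.4 / 10100 = 0.00449 K.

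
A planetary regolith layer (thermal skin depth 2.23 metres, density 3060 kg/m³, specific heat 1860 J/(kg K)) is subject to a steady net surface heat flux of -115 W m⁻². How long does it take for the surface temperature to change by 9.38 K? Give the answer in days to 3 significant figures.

Areal heat capacity C = ρ c_p D = 3060 × 1860 × 2.23 = 1.27×10^7 J m⁻² K⁻¹.
Time required: Δt = C ΔT / F = 1.27×10^7 × -9.38 / -115 = 1.04×10^6 s.
In days: 1.04×10^6 s / (86400 s/day) = 12.0 days.

12.0 days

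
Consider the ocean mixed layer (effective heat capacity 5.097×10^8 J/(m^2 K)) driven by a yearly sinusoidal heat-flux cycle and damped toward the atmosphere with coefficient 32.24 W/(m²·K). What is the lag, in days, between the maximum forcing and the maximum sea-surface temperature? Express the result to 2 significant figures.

Areal heat capacity C = 5.097×10^8 J/(m^2 K) (given).
ω = 2π / 3.15×10^7 s = 1.99×10^-7 s⁻¹.
Phase lag φ = arctan(Cω/λ) = arctan(102/32.24) = 1.26 rad.
Time lag = φ / ω = 1.26 / 1.99×10^-7 = 6.34×10^6 s = 73.4 days.

73 days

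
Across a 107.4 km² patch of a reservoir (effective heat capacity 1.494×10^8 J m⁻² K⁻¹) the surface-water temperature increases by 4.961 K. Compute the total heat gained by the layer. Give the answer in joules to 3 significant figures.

7.96×10^16 J

Areal heat capacity C = 1.494×10^8 J m⁻² K⁻¹ (given).
Heat per unit area: q = C ΔT = 1.49×10^8 × 4.961 = 7.41×10^8 J/m².
Total heat: Q = q × A = 7.41×10^8 × (107.4 × 10⁶ m²) = 7.96×10^16 J.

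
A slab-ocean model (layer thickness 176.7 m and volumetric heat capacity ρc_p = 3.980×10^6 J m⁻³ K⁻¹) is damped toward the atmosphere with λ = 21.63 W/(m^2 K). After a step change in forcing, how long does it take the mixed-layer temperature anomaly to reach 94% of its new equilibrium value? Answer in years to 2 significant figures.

2.9 years

Areal heat capacity C = ρc_p × D = 3.980×10^6 × 176.7 = 7.03×10^8 J/(m²·K).
τ = C / λ = 7.03×10^8 / 21.63 = 3.25×10^7 s.
Fraction reached: 1 − e^(−t/τ) = 0.94 ⇒ t = −τ ln(1 − 0.94) = τ × 2.81.
t = 9.15×10^7 s = 2.90 years.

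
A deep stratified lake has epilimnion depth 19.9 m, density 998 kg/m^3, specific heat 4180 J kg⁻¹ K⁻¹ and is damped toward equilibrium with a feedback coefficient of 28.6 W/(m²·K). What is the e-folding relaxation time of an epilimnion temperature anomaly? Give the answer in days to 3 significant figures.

Areal heat capacity C = ρ c_p D = 998 × 4180 × 19.9 = 8.30×10^7 J/(m²·K).
Relaxation time τ = C / λ = 8.30×10^7 / 28.6 = 2.90×10^6 s.
In days: 2.90×10^6 s / (86400 s/day) = 33.6 days.

33.6 days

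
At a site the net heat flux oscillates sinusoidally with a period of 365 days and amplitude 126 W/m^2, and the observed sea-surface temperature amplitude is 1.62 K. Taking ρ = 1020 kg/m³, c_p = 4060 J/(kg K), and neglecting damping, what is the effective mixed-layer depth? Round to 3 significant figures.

94.3 m

ω = 2π / 3.15×10^7 s = 1.99×10^-7 s⁻¹.
Required C = F₀ / (A ω) = 126 / (1.62 × 1.99×10^-7) = 3.90×10^8 J/(m²·K).
D = C / (ρ c_p) = 3.90×10^8 / (1020 × 4060) = 94.3 m.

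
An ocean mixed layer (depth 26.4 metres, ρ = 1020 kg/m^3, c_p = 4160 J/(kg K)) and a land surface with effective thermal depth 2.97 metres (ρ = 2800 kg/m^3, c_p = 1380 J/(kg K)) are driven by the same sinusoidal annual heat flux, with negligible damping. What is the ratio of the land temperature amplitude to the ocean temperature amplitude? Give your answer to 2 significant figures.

9.8

C_ocean = 1020 × 4160 × 26.4 = 1.12×10^8 J/(m²·K).
C_land = 2800 × 1380 × 2.97 = 1.15×10^7 J/(m²·K).
Undamped amplitude ∝ 1/C, so A_land/A_ocean = C_ocean/C_land = 9.76.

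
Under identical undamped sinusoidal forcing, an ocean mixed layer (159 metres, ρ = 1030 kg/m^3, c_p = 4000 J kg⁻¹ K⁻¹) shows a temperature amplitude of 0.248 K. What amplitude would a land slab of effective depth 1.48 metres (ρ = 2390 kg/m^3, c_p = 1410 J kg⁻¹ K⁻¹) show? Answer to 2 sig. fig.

33 K

C_ocean = 6.55×10^8 J/(m²·K); C_land = 4.99×10^6 J/(m²·K).
A ∝ 1/C ⇒ A_land = A_ocean × C_ocean/C_land = 0.248 × 131 = 32.6 K.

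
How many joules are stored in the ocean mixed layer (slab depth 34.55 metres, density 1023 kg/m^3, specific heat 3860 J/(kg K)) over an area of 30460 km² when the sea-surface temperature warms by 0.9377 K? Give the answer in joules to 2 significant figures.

Areal heat capacity C = ρ c_p D = 1023 × 3860 × 34.55 = 1.36×10^8 J m⁻² K⁻¹.
Heat per unit area: q = C ΔT = 1.36×10^8 × 0.9377 = 1.28×10^8 J/m².
Total heat: Q = q × A = 1.28×10^8 × (30460 × 10⁶ m²) = 3.90×10^18 J.

3.9×10^18 J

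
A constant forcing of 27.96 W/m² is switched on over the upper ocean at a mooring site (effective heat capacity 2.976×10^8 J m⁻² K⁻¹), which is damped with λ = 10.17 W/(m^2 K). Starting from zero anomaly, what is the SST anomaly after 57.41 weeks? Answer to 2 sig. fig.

1.9 K

Areal heat capacity C = 2.976×10^8 J m⁻² K⁻¹ (given).
τ = C / λ = 2.98×10^8 / 10.17 = 2.93×10^7 s.
Equilibrium anomaly ΔT_eq = F / λ = 27.96 / 10.17 = 2.75 K.
t = 57.41 weeks = 3.47×10^7 s, so t/τ = 1.19.
ΔT(t) = ΔT_eq (1 − e^(−t/τ)) = 2.75 × (1 − e^−1.19) = 1.91 K.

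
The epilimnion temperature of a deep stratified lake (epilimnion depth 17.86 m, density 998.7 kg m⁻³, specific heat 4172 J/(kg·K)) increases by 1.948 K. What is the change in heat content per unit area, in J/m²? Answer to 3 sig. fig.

Areal heat capacity C = ρ c_p D = 998.7 × 4172 × 17.86 = 7.44×10^7 J/(m²·K).
ΔQ = C ΔT = 7.44×10^7 × 1.948 = 1.45×10^8 J/m².

1.45×10^8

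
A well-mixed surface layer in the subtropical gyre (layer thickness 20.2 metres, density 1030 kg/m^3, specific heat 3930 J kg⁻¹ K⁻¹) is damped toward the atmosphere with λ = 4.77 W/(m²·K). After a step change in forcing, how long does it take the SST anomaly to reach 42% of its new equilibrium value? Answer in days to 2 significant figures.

110 days

Areal heat capacity C = ρ c_p D = 1030 × 3930 × 20.2 = 8.18×10^7 J/(m^2 K).
τ = C / λ = 8.18×10^7 / 4.77 = 1.71×10^7 s.
Fraction reached: 1 − e^(−t/τ) = 0.42 ⇒ t = −τ ln(1 − 0.42) = τ × 0.545.
t = 9.34×10^6 s = 108 days.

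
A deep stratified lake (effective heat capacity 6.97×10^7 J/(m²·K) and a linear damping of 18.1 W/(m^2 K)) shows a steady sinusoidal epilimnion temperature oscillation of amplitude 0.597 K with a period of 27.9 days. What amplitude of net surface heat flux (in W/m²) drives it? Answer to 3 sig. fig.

109

Areal heat capacity C = 6.97×10^7 J/(m²·K) (given).
ω = 2π / 2.41×10^6 s = 2.61×10^-6 s⁻¹.
√((Cω)² + λ²) = √((182)² + 18.1²) = 183 W/(m²·K).
F₀ = A × √((Cω)²+λ²) = 0.597 × 183 = 109 W/m².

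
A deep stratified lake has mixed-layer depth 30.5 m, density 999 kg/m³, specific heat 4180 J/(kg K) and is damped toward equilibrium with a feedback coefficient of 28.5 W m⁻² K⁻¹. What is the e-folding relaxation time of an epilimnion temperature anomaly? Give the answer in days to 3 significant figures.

51.7 days

Areal heat capacity C = ρ c_p D = 999 × 4180 × 30.5 = 1.27×10^8 J/(m^2 K).
Relaxation time τ = C / λ = 1.27×10^8 / 28.5 = 4.47×10^6 s.
In days: 4.47×10^6 s / (86400 s/day) = 51.7 days.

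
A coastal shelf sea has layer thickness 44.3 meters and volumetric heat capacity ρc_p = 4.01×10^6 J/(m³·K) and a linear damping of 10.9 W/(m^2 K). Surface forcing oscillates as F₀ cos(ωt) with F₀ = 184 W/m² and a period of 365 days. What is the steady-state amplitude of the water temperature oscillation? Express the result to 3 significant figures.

Areal heat capacity C = ρc_p × D = 4.01×10^6 × 44.3 = 1.78×10^8 J/(m^2 K).
Angular frequency ω = 2π / T = 2π / 3.15×10^7 s = 1.99×10^-7 s⁻¹.
√((Cω)² + λ²) = √((35.4)² + 10.9²) = 37.0 W/(m²·K).
Amplitude A = F₀ / √((Cω)²+λ²) = 184 / 37.0 = 4.97 K.

4.97 K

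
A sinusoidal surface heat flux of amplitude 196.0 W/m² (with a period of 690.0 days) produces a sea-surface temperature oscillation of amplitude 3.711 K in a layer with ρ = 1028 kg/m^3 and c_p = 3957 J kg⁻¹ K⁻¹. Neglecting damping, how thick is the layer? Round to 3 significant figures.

123 m

ω = 2π / 5.96×10^7 s = 1.05×10^-7 s⁻¹.
Required C = F₀ / (A ω) = 196.0 / (3.711 × 1.05×10^-7) = 5.01×10^8 J/(m²·K).
D = C / (ρ c_p) = 5.01×10^8 / (1028 × 3957) = 123 m.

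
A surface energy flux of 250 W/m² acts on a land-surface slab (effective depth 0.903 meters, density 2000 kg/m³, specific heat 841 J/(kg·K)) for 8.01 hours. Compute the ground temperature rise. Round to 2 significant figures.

Areal heat capacity C = ρ c_p D = 2000 × 841 × 0.903 = 1.52×10^6 J/(m^2 K).
Net heat input Q = F Δt = 250 × (8.01 hours × 3600 s/hour) = 7.21×10^6 J/m².
ΔT = Q / C = 7.21×10^6 / 1.52×10^6 = 4.75 K.

4.7 K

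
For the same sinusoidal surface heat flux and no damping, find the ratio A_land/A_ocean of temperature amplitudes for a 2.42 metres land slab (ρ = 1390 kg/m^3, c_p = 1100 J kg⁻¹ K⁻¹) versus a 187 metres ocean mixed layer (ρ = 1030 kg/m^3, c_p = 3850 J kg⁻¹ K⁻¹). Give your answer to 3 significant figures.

200

C_ocean = 1030 × 3850 × 187 = 7.42×10^8 J/(m²·K).
C_land = 1390 × 1100 × 2.42 = 3.70×10^6 J/(m²·K).
Undamped amplitude ∝ 1/C, so A_land/A_ocean = C_ocean/C_land = 200.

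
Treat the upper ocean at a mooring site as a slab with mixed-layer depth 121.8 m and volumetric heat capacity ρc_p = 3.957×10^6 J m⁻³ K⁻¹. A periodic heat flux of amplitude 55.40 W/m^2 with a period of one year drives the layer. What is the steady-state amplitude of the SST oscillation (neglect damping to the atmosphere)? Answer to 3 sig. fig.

0.577 K

Areal heat capacity C = ρc_p × D = 3.957×10^6 × 121.8 = 4.82×10^8 J m⁻² K⁻¹.
Angular frequency ω = 2π / T = 2π / 3.15×10^7 s = 1.99×10^-7 s⁻¹.
Cω = 4.82×10^8 × 1.99×10^-7 = 96.0 W/(m²·K).
Amplitude A = F₀ / (Cω) = 55.40 / 96.0 = 0.577 K.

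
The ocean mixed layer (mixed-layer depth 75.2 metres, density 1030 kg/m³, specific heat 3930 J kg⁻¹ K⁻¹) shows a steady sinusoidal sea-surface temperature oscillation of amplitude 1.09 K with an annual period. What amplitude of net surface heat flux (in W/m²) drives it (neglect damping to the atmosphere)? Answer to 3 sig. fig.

66.1

Areal heat capacity C = ρ c_p D = 1030 × 3930 × 75.2 = 3.04×10^8 J/(m²·K).
ω = 2π / 3.15×10^7 s = 1.99×10^-7 s⁻¹.
Cω = 3.04×10^8 × 1.99×10^-7 = 60.6 W/(m²·K).
F₀ = A × Cω = 1.09 × 60.6 = 66.1 W/m².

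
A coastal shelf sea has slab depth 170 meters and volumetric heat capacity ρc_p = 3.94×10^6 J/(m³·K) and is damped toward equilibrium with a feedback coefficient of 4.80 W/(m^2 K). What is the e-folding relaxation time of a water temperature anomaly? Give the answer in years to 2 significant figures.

4.4 years

Areal heat capacity C = ρc_p × D = 3.94×10^6 × 170 = 6.70×10^8 J/(m²·K).
Relaxation time τ = C / λ = 6.70×10^8 / 4.80 = 1.40×10^8 s.
In years: 1.40×10^8 s / (3.156×10^7 s/year) = 4.42 years.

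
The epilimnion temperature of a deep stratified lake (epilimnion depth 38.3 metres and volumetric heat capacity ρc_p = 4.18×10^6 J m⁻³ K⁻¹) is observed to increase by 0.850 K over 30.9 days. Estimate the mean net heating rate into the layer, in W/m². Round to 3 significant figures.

51.0

Areal heat capacity C = ρc_p × D = 4.18×10^6 × 38.3 = 1.60×10^8 J/(m²·K).
Required heat per unit area: Q = C ΔT = 1.60×10^8 × 0.850 = 1.36×10^8 J/m².
Flux F = Q / Δt = 1.36×10^8 / 2.67×10^6 s = 51.0 W/m².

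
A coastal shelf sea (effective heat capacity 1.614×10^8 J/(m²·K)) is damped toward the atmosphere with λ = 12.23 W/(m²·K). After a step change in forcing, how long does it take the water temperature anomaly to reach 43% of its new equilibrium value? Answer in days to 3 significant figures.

Areal heat capacity C = 1.614×10^8 J/(m²·K) (given).
τ = C / λ = 1.61×10^8 / 12.23 = 1.32×10^7 s.
Fraction reached: 1 − e^(−t/τ) = 0.43 ⇒ t = −τ ln(1 − 0.43) = τ × 0.562.
t = 7.42×10^6 s = 85.9 days.

85.9 days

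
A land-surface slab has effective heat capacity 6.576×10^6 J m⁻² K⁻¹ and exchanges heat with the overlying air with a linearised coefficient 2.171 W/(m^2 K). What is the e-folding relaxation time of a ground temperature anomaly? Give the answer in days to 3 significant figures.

Areal heat capacity C = 6.576×10^6 J m⁻² K⁻¹ (given).
Relaxation time τ = C / λ = 6.58×10^6 / 2.171 = 3.03×10^6 s.
In days: 3.03×10^6 s / (86400 s/day) = 35.1 days.

35.1 days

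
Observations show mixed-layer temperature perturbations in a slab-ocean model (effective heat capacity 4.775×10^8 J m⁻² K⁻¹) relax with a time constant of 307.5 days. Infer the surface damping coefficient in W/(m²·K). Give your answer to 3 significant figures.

18.0

Areal heat capacity C = 4.775×10^8 J m⁻² K⁻¹ (given).
τ = 307.5 days = 2.66×10^7 s.
λ = C / τ = 4.77×10^8 / 2.66×10^7 = 18.0 W/(m²·K).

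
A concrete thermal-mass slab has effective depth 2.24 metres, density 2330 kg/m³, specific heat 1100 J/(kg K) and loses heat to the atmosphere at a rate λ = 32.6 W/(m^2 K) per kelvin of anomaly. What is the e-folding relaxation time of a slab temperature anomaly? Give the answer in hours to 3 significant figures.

48.9 hours

Areal heat capacity C = ρ c_p D = 2330 × 1100 × 2.24 = 5.74×10^6 J/(m^2 K).
Relaxation time τ = C / λ = 5.74×10^6 / 32.6 = 1.76×10^5 s.
In hours: 1.76×10^5 s / (3600 s/hour) = 48.9 hours.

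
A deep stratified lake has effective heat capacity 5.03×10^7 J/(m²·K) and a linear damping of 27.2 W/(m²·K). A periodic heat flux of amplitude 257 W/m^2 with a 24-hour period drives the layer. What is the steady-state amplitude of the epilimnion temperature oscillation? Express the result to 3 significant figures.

Areal heat capacity C = 5.03×10^7 J/(m²·K) (given).
Angular frequency ω = 2π / T = 2π / 86400 s = 7.27×10^-5 s⁻¹.
√((Cω)² + λ²) = √((3660)² + 27.2²) = 3660 W/(m²·K).
Amplitude A = F₀ / √((Cω)²+λ²) = 257 / 3660 = 0.0703 K.

0.0703 K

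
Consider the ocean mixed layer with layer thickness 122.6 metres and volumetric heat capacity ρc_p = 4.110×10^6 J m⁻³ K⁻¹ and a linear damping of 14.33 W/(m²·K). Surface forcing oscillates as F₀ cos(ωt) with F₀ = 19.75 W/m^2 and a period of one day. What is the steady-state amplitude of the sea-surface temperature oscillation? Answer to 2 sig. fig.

Areal heat capacity C = ρc_p × D = 4.110×10^6 × 122.6 = 5.04×10^8 J/(m²·K).
Angular frequency ω = 2π / T = 2π / 86400 s = 7.27×10^-5 s⁻¹.
√((Cω)² + λ²) = √((36600)² + 14.33²) = 36600 W/(m²·K).
Amplitude A = F₀ / √((Cω)²+λ²) = 19.75 / 36600 = 5.39×10^-4 K.

5.4×10^-4 K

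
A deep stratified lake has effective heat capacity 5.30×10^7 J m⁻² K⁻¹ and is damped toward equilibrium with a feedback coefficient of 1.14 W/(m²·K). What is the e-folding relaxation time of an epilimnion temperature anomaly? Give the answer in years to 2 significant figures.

1.5 years

Areal heat capacity C = 5.30×10^7 J m⁻² K⁻¹ (given).
Relaxation time τ = C / λ = 5.30×10^7 / 1.14 = 4.65×10^7 s.
In years: 4.65×10^7 s / (3.156×10^7 s/year) = 1.47 years.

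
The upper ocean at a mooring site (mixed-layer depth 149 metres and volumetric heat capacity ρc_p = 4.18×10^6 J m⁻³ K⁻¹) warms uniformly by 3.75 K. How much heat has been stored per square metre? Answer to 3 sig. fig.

Areal heat capacity C = ρc_p × D = 4.18×10^6 × 149 = 6.23×10^8 J/(m²·K).
ΔQ = C ΔT = 6.23×10^8 × 3.75 = 2.34×10^9 J/m².

2.34×10^9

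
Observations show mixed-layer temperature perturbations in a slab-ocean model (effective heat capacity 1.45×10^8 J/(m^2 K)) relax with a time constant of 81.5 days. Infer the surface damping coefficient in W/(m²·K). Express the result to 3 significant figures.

Areal heat capacity C = 1.45×10^8 J/(m^2 K) (given).
τ = 81.5 days = 7.04×10^6 s.
λ = C / τ = 1.45×10^8 / 7.04×10^6 = 20.6 W/(m²·K).

20.6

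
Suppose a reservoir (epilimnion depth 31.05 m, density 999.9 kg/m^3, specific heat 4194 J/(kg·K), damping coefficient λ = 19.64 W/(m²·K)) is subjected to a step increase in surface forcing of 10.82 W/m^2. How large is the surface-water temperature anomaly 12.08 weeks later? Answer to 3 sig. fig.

Areal heat capacity C = ρ c_p D = 999.9 × 4194 × 31.05 = 1.30×10^8 J/(m²·K).
τ = C / λ = 1.30×10^8 / 19.64 = 6.63×10^6 s.
Equilibrium anomaly ΔT_eq = F / λ = 10.82 / 19.64 = 0.551 K.
t = 12.08 weeks = 7.31×10^6 s, so t/τ = 1.10.
ΔT(t) = ΔT_eq (1 − e^(−t/τ)) = 0.551 × (1 − e^−1.10) = 0.368 K.

0.368 K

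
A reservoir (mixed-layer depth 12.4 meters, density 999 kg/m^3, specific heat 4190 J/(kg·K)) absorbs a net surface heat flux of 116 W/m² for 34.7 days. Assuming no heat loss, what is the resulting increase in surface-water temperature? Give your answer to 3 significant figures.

6.70 K

Areal heat capacity C = ρ c_p D = 999 × 4190 × 12.4 = 5.19×10^7 J/(m²·K).
Net heat input Q = F Δt = 116 × (34.7 days × 86400 s/day) = 3.48×10^8 J/m².
ΔT = Q / C = 3.48×10^8 / 5.19×10^7 = 6.70 K.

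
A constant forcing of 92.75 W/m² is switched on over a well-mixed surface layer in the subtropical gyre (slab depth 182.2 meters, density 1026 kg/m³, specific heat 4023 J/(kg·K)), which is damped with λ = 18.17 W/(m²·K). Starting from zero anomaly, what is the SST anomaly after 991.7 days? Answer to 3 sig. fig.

4.46 K

Areal heat capacity C = ρ c_p D = 1026 × 4023 × 182.2 = 7.52×10^8 J m⁻² K⁻¹.
τ = C / λ = 7.52×10^8 / 18.17 = 4.14×10^7 s.
Equilibrium anomaly ΔT_eq = F / λ = 92.75 / 18.17 = 5.10 K.
t = 991.7 days = 8.57×10^7 s, so t/τ = 2.07.
ΔT(t) = ΔT_eq (1 − e^(−t/τ)) = 5.10 × (1 − e^−2.07) = 4.46 K.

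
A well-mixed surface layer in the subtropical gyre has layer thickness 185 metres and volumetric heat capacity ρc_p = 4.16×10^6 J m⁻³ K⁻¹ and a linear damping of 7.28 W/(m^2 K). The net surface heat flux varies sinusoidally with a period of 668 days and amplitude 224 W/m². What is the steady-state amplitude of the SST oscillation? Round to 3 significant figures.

2.66 K

Areal heat capacity C = ρc_p × D = 4.16×10^6 × 185 = 7.70×10^8 J/(m²·K).
Angular frequency ω = 2π / T = 2π / 5.77×10^7 s = 1.09×10^-7 s⁻¹.
√((Cω)² + λ²) = √((83.8)² + 7.28²) = 84.1 W/(m²·K).
Amplitude A = F₀ / √((Cω)²+λ²) = 224 / 84.1 = 2.66 K.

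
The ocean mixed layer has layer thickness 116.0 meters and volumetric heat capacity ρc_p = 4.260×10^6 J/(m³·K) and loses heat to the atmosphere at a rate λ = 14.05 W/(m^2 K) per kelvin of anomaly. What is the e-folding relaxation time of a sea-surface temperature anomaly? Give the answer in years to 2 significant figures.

1.1 years

Areal heat capacity C = ρc_p × D = 4.260×10^6 × 116.0 = 4.94×10^8 J m⁻² K⁻¹.
Relaxation time τ = C / λ = 4.94×10^8 / 14.05 = 3.52×10^7 s.
In years: 3.52×10^7 s / (3.156×10^7 s/year) = 1.11 years.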